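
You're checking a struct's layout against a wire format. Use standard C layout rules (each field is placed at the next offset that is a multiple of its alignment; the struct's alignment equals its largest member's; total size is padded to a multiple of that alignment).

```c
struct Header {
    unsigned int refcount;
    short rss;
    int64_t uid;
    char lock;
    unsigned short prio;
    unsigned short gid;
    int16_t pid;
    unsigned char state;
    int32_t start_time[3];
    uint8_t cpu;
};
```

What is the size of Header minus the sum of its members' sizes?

@0: refcount [4B, align 4] → 4
@4: rss [2B, align 2] → 6
+2 pad (align 8)
@8: uid [8B, align 8] → 16
@16: lock [1B, align 1] → 17
+1 pad (align 2)
@18: prio [2B, align 2] → 20
@20: gid [2B, align 2] → 22
@22: pid [2B, align 2] → 24
@24: state [1B, align 1] → 25
+3 pad (align 4)
@28: start_time [12B, align 4] → 40
@40: cpu [1B, align 1] → 41
+7 tail pad (align 8)
size 48, align 8
data bytes 35, size 48 → padding 13

13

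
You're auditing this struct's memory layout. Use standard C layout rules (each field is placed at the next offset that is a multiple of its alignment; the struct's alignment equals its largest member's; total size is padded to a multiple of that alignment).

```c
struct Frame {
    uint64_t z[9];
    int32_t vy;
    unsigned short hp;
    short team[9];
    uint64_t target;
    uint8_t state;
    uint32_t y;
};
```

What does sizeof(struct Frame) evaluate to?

0..72  z  (72B, 8-aligned)
72..76  vy  (4B, 4-aligned)
76..78  hp  (2B, 2-aligned)
78..96  team  (18B, 2-aligned)
96..104  target  (8B, 8-aligned)
104..105  state  (1B, 1-aligned)
105..108  -- padding (3B)
108..112  y  (4B, 4-aligned)
sizeof = 112, alignof = 8

112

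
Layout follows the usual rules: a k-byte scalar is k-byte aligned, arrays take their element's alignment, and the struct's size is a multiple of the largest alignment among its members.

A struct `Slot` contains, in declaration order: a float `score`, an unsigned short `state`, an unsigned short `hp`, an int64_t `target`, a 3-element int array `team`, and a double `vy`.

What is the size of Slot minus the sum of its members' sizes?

4

score at 0 (size 4, align 4) → ends 4
state at 4 (size 2, align 2) → ends 6
hp at 6 (size 2, align 2) → ends 8
target at 8 (size 8, align 8) → ends 16
team at 16 (size 12, align 4) → ends 28
pad 4 to align 8 for vy
vy at 32 (size 8, align 8) → ends 40
total 40 bytes, alignment 8
data bytes 36, size 40 → padding 4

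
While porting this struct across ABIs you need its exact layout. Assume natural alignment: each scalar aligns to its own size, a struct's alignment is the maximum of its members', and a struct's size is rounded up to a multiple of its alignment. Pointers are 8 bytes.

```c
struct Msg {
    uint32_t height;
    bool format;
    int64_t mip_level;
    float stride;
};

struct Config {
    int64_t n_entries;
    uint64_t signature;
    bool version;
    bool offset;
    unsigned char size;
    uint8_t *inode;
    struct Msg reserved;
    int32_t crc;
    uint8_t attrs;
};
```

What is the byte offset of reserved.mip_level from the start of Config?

40

Msg: @0: height [4B, align 4] → 4; @4: format [1B, align 1] → 5; +3 pad (align 8); @8: mip_level [8B, align 8] → 16; @16: stride [4B, align 4] → 20; +4 tail pad (align 8); size 24, align 8
@0: n_entries [8B, align 8] → 8
@8: signature [8B, align 8] → 16
@16: version [1B, align 1] → 17
@17: offset [1B, align 1] → 18
@18: size [1B, align 1] → 19
+5 pad (align 8)
@24: inode [8B, align 8] → 32
@32: reserved [24B, align 8] → 56
within Msg: mip_level at 8
32 + 8 = 40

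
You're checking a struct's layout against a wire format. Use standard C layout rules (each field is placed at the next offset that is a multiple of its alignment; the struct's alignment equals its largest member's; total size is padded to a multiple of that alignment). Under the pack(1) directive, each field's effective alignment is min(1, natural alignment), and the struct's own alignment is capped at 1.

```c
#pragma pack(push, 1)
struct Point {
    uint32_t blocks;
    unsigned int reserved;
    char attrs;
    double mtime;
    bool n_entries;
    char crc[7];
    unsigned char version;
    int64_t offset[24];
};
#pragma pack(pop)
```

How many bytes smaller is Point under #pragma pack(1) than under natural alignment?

14

natural layout:
  blocks at 0 (size 4, align 4) → ends 4
  reserved at 4 (size 4, align 4) → ends 8
  attrs at 8 (size 1, align 1) → ends 9
  pad 7 to align 8 for mtime
  mtime at 16 (size 8, align 8) → ends 24
  n_entries at 24 (size 1, align 1) → ends 25
  crc at 25 (size 7, align 1) → ends 32
  version at 32 (size 1, align 1) → ends 33
  pad 7 to align 8 for offset
  offset at 40 (size 192, align 8) → ends 232
  total 232 bytes, alignment 8
packed(1) layout:
  blocks at 0 (size 4, align 1) → ends 4
  reserved at 4 (size 4, align 1) → ends 8
  attrs at 8 (size 1, align 1) → ends 9
  mtime at 9 (size 8, align 1) → ends 17
  n_entries at 17 (size 1, align 1) → ends 18
  crc at 18 (size 7, align 1) → ends 25
  version at 25 (size 1, align 1) → ends 26
  offset at 26 (size 192, align 1) → ends 218
  total 218 bytes, alignment 1
232 − 218 = 14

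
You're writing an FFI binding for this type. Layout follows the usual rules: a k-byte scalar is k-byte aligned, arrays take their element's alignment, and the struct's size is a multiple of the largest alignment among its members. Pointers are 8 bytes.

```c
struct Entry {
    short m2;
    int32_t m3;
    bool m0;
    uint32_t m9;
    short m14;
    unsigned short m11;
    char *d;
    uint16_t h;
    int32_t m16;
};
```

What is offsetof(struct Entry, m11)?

18

@0: m2 [2B, align 2] → 2
+2 pad (align 4)
@4: m3 [4B, align 4] → 8
@8: m0 [1B, align 1] → 9
+3 pad (align 4)
@12: m9 [4B, align 4] → 16
@16: m14 [2B, align 2] → 18
@18: m11 [2B, align 2] → 20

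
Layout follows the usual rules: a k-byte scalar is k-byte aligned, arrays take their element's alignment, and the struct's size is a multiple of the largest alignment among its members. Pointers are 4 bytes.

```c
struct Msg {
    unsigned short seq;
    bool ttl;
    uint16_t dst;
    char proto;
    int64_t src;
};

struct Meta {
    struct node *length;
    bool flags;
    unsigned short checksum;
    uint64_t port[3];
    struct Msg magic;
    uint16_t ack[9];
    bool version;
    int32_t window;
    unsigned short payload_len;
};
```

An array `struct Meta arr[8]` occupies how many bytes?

Msg: @0: seq [2B, align 2] → 2; @2: ttl [1B, align 1] → 3; +1 pad (align 2); @4: dst [2B, align 2] → 6; @6: proto [1B, align 1] → 7; +1 pad (align 8); @8: src [8B, align 8] → 16; size 16, align 8
@0: length [4B, align 4] → 4
@4: flags [1B, align 1] → 5
+1 pad (align 2)
@6: checksum [2B, align 2] → 8
@8: port [24B, align 8] → 32
@32: magic [16B, align 8] → 48
@48: ack [18B, align 2] → 66
@66: version [1B, align 1] → 67
+1 pad (align 4)
@68: window [4B, align 4] → 72
@72: payload_len [2B, align 2] → 74
+6 tail pad (align 8)
size 80, align 8
array of 8: 8 × 80 = 640

640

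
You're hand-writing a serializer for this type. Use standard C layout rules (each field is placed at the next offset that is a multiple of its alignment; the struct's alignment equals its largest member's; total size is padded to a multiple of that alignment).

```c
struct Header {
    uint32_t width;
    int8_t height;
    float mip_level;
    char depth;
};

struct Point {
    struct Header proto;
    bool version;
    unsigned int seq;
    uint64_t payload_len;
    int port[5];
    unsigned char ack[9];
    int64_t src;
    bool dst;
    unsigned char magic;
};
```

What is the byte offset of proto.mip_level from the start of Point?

Header: 0..4  width  (4B, 4-aligned); 4..5  height  (1B, 1-aligned); 5..8  -- padding (3B); 8..12  mip_level  (4B, 4-aligned); 12..13  depth  (1B, 1-aligned); 13..16  -- tail padding (3B); sizeof = 16, alignof = 4
0..16  proto  (16B, 4-aligned)
within Header: mip_level at 8
0 + 8 = 8

8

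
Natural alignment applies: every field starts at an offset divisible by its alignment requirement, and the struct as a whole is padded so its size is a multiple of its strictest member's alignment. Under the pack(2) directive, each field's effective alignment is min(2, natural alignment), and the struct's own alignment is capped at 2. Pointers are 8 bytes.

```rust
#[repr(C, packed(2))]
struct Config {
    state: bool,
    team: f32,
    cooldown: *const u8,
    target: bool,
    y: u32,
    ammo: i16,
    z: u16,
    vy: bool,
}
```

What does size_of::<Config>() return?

26

0..1  state  (1B, 1-aligned)
1..2  -- padding (1B)
2..6  team  (4B, 2-aligned)
6..14  cooldown  (8B, 2-aligned)
14..15  target  (1B, 1-aligned)
15..16  -- padding (1B)
16..20  y  (4B, 2-aligned)
20..22  ammo  (2B, 2-aligned)
22..24  z  (2B, 2-aligned)
24..25  vy  (1B, 1-aligned)
25..26  -- tail padding (1B)
sizeof = 26, alignof = 2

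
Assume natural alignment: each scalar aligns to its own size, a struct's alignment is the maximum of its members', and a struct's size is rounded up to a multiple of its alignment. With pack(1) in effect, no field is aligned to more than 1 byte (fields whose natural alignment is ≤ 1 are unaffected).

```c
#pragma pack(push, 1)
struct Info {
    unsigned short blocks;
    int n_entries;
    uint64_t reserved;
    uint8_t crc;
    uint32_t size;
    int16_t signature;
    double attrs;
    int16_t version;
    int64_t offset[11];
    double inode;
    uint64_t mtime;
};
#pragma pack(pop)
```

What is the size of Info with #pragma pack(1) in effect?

blocks at 0 (size 2, align 1) → ends 2
n_entries at 2 (size 4, align 1) → ends 6
reserved at 6 (size 8, align 1) → ends 14
crc at 14 (size 1, align 1) → ends 15
size at 15 (size 4, align 1) → ends 19
signature at 19 (size 2, align 1) → ends 21
attrs at 21 (size 8, align 1) → ends 29
version at 29 (size 2, align 1) → ends 31
offset at 31 (size 88, align 1) → ends 119
inode at 119 (size 8, align 1) → ends 127
mtime at 127 (size 8, align 1) → ends 135
total 135 bytes, alignment 1

135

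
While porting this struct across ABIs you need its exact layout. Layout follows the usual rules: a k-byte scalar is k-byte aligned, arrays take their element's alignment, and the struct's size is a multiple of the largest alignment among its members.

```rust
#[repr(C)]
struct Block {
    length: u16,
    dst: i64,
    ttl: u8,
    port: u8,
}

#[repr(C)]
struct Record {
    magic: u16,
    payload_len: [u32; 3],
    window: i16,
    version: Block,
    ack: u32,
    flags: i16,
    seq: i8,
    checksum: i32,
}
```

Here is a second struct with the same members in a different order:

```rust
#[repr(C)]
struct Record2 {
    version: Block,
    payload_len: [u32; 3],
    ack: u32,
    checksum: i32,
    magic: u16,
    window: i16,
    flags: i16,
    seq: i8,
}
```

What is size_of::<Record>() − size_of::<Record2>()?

8

Block: @0: length [2B, align 2] → 2; +6 pad (align 8); @8: dst [8B, align 8] → 16; @16: ttl [1B, align 1] → 17; @17: port [1B, align 1] → 18; +6 tail pad (align 8); size 24, align 8
@0: magic [2B, align 2] → 2
+2 pad (align 4)
@4: payload_len [12B, align 4] → 16
@16: window [2B, align 2] → 18
+6 pad (align 8)
@24: version [24B, align 8] → 48
@48: ack [4B, align 4] → 52
@52: flags [2B, align 2] → 54
@54: seq [1B, align 1] → 55
+1 pad (align 4)
@56: checksum [4B, align 4] → 60
+4 tail pad (align 8)
size 64, align 8
— Record2 —
@0: version [24B, align 8] → 24
@24: payload_len [12B, align 4] → 36
@36: ack [4B, align 4] → 40
@40: checksum [4B, align 4] → 44
@44: magic [2B, align 2] → 46
@46: window [2B, align 2] → 48
@48: flags [2B, align 2] → 50
@50: seq [1B, align 1] → 51
+5 tail pad (align 8)
size 56, align 8
64 − 56 = 8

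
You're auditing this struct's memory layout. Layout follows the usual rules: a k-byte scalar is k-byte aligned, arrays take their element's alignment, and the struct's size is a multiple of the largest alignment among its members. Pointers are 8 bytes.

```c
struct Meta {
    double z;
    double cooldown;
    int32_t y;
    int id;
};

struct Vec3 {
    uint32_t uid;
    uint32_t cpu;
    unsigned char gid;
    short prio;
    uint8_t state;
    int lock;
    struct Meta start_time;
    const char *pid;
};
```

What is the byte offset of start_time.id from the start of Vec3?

44

Meta: 0..8  z  (8B, 8-aligned); 8..16  cooldown  (8B, 8-aligned); 16..20  y  (4B, 4-aligned); 20..24  id  (4B, 4-aligned); sizeof = 24, alignof = 8
0..4  uid  (4B, 4-aligned)
4..8  cpu  (4B, 4-aligned)
8..9  gid  (1B, 1-aligned)
9..10  -- padding (1B)
10..12  prio  (2B, 2-aligned)
12..13  state  (1B, 1-aligned)
13..16  -- padding (3B)
16..20  lock  (4B, 4-aligned)
20..24  -- padding (4B)
24..48  start_time  (24B, 8-aligned)
within Meta: id at 20
24 + 20 = 44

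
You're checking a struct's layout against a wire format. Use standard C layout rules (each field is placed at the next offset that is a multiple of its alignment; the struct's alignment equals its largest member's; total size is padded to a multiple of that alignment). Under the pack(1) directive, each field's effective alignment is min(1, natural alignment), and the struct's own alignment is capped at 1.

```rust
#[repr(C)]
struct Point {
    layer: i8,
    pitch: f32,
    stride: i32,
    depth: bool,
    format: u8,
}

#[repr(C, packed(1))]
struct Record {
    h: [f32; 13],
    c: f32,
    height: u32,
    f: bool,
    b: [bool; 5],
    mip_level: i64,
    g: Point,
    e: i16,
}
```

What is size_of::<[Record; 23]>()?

2116

Point: @0: layer [1B, align 1] → 1; +3 pad (align 4); @4: pitch [4B, align 4] → 8; @8: stride [4B, align 4] → 12; @12: depth [1B, align 1] → 13; @13: format [1B, align 1] → 14; +2 tail pad (align 4); size 16, align 4
@0: h [52B, align 1] → 52
@52: c [4B, align 1] → 56
@56: height [4B, align 1] → 60
@60: f [1B, align 1] → 61
@61: b [5B, align 1] → 66
@66: mip_level [8B, align 1] → 74
@74: g [16B, align 1] → 90
@90: e [2B, align 1] → 92
size 92, align 1
array of 23: 23 × 92 = 2116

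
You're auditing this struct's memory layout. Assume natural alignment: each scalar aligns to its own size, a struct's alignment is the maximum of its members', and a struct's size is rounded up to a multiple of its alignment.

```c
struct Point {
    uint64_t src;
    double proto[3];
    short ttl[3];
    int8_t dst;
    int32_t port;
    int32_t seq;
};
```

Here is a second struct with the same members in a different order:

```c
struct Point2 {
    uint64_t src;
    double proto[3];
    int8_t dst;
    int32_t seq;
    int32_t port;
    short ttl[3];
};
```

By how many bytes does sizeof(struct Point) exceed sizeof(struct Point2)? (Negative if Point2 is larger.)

@0: src [8B, align 8] → 8
@8: proto [24B, align 8] → 32
@32: ttl [6B, align 2] → 38
@38: dst [1B, align 1] → 39
+1 pad (align 4)
@40: port [4B, align 4] → 44
@44: seq [4B, align 4] → 48
size 48, align 8
— Point2 —
@0: src [8B, align 8] → 8
@8: proto [24B, align 8] → 32
@32: dst [1B, align 1] → 33
+3 pad (align 4)
@36: seq [4B, align 4] → 40
@40: port [4B, align 4] → 44
@44: ttl [6B, align 2] → 50
+6 tail pad (align 8)
size 56, align 8
48 − 56 = -8

-8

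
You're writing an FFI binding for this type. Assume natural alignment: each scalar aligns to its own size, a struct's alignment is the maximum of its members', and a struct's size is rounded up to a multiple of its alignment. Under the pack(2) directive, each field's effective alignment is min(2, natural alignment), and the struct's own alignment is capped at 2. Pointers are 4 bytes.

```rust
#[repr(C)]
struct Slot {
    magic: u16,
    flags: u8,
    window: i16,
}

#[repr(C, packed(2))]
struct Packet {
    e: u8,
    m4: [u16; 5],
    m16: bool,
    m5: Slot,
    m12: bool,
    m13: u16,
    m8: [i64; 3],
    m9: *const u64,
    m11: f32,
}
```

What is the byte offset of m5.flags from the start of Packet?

Slot: 0..2  magic  (2B, 2-aligned); 2..3  flags  (1B, 1-aligned); 3..4  -- padding (1B); 4..6  window  (2B, 2-aligned); sizeof = 6, alignof = 2
0..1  e  (1B, 1-aligned)
1..2  -- padding (1B)
2..12  m4  (10B, 2-aligned)
12..13  m16  (1B, 1-aligned)
13..14  -- padding (1B)
14..20  m5  (6B, 2-aligned)
within Slot: flags at 2
14 + 2 = 16

16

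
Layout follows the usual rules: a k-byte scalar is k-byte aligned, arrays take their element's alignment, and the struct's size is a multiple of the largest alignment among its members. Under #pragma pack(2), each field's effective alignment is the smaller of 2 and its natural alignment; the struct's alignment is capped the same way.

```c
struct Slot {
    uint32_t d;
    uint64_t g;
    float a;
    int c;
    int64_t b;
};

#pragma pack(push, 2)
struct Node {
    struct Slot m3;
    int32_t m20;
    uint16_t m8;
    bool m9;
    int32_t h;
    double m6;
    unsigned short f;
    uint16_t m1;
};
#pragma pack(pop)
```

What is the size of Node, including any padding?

Slot: 0..4  d  (4B, 4-aligned); 4..8  -- padding (4B); 8..16  g  (8B, 8-aligned); 16..20  a  (4B, 4-aligned); 20..24  c  (4B, 4-aligned); 24..32  b  (8B, 8-aligned); sizeof = 32, alignof = 8
0..32  m3  (32B, 2-aligned)
32..36  m20  (4B, 2-aligned)
36..38  m8  (2B, 2-aligned)
38..39  m9  (1B, 1-aligned)
39..40  -- padding (1B)
40..44  h  (4B, 2-aligned)
44..52  m6  (8B, 2-aligned)
52..54  f  (2B, 2-aligned)
54..56  m1  (2B, 2-aligned)
sizeof = 56, alignof = 2

56 bytes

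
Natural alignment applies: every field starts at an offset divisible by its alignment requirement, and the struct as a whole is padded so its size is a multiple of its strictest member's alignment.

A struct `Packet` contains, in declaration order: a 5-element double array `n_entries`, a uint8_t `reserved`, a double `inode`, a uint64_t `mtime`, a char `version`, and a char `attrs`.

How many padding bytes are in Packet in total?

13

0..40  n_entries  (40B, 8-aligned)
40..41  reserved  (1B, 1-aligned)
41..48  -- padding (7B)
48..56  inode  (8B, 8-aligned)
56..64  mtime  (8B, 8-aligned)
64..65  version  (1B, 1-aligned)
65..66  attrs  (1B, 1-aligned)
66..72  -- tail padding (6B)
sizeof = 72, alignof = 8
data bytes 59, size 72 → padding 13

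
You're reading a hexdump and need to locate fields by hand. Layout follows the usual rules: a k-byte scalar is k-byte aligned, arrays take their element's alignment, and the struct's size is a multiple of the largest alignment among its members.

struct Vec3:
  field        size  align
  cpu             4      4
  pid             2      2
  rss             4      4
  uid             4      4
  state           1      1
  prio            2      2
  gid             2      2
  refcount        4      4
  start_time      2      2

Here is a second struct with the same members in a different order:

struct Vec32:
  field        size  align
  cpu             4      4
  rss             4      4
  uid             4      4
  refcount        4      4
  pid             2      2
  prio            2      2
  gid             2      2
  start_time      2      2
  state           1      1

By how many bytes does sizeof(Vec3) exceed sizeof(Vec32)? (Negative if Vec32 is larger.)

@0: cpu [4B, align 4] → 4
@4: pid [2B, align 2] → 6
+2 pad (align 4)
@8: rss [4B, align 4] → 12
@12: uid [4B, align 4] → 16
@16: state [1B, align 1] → 17
+1 pad (align 2)
@18: prio [2B, align 2] → 20
@20: gid [2B, align 2] → 22
+2 pad (align 4)
@24: refcount [4B, align 4] → 28
@28: start_time [2B, align 2] → 30
+2 tail pad (align 4)
size 32, align 4
— Vec32 —
@0: cpu [4B, align 4] → 4
@4: rss [4B, align 4] → 8
@8: uid [4B, align 4] → 12
@12: refcount [4B, align 4] → 16
@16: pid [2B, align 2] → 18
@18: prio [2B, align 2] → 20
@20: gid [2B, align 2] → 22
@22: start_time [2B, align 2] → 24
@24: state [1B, align 1] → 25
+3 tail pad (align 4)
size 28, align 4
32 − 28 = 4

4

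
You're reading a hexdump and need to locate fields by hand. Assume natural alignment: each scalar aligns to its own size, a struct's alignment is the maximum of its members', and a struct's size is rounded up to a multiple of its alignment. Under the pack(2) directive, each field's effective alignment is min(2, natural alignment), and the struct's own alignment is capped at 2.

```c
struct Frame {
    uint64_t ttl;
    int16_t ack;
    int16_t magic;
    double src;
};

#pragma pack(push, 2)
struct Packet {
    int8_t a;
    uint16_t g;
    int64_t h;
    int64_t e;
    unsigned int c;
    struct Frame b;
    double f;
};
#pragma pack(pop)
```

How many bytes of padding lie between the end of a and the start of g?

Frame: @0: ttl [8B, align 8] → 8; @8: ack [2B, align 2] → 10; @10: magic [2B, align 2] → 12; +4 pad (align 8); @16: src [8B, align 8] → 24; size 24, align 8
@0: a [1B, align 1] → 1
+1 pad (align 2)
@2: g [2B, align 2] → 4

1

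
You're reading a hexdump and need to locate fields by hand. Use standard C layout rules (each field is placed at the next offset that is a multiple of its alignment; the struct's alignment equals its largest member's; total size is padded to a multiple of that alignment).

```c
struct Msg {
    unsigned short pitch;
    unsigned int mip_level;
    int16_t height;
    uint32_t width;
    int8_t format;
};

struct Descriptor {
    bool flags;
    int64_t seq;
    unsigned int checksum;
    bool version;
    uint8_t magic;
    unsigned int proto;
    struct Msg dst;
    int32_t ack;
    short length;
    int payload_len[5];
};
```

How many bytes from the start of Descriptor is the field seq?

8

Msg: 0..2  pitch  (2B, 2-aligned); 2..4  -- padding (2B); 4..8  mip_level  (4B, 4-aligned); 8..10  height  (2B, 2-aligned); 10..12  -- padding (2B); 12..16  width  (4B, 4-aligned); 16..17  format  (1B, 1-aligned); 17..20  -- tail padding (3B); sizeof = 20, alignof = 4
0..1  flags  (1B, 1-aligned)
1..8  -- padding (7B)
8..16  seq  (8B, 8-aligned)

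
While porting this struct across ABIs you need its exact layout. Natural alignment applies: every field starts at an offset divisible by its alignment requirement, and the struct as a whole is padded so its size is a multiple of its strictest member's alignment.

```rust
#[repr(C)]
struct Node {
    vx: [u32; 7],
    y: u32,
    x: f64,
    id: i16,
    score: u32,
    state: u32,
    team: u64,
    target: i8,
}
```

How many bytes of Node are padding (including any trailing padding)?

vx at 0 (size 28, align 4) → ends 28
y at 28 (size 4, align 4) → ends 32
x at 32 (size 8, align 8) → ends 40
id at 40 (size 2, align 2) → ends 42
pad 2 to align 4 for score
score at 44 (size 4, align 4) → ends 48
state at 48 (size 4, align 4) → ends 52
pad 4 to align 8 for team
team at 56 (size 8, align 8) → ends 64
target at 64 (size 1, align 1) → ends 65
tail pad 7 to reach multiple of 8
total 72 bytes, alignment 8
data bytes 59, size 72 → padding 13

13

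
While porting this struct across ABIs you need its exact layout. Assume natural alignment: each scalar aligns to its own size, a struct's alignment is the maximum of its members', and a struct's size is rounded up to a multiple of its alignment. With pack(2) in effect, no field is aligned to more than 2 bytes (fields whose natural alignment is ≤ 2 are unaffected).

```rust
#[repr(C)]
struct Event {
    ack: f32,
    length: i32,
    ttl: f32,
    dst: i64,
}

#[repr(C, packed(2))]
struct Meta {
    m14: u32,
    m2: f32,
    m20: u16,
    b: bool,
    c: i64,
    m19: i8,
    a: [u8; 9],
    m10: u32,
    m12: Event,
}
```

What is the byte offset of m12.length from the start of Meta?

38

Event: @0: ack [4B, align 4] → 4; @4: length [4B, align 4] → 8; @8: ttl [4B, align 4] → 12; +4 pad (align 8); @16: dst [8B, align 8] → 24; size 24, align 8
@0: m14 [4B, align 2] → 4
@4: m2 [4B, align 2] → 8
@8: m20 [2B, align 2] → 10
@10: b [1B, align 1] → 11
+1 pad (align 2)
@12: c [8B, align 2] → 20
@20: m19 [1B, align 1] → 21
@21: a [9B, align 1] → 30
@30: m10 [4B, align 2] → 34
@34: m12 [24B, align 2] → 58
within Event: length at 4
34 + 4 = 38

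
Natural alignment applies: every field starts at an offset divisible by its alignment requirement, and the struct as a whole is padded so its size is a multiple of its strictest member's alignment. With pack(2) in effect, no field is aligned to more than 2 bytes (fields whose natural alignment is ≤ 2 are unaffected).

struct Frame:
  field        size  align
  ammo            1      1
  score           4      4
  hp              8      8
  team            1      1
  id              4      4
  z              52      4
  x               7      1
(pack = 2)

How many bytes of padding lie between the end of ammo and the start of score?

@0: ammo [1B, align 1] → 1
+1 pad (align 2)
@2: score [4B, align 2] → 6

1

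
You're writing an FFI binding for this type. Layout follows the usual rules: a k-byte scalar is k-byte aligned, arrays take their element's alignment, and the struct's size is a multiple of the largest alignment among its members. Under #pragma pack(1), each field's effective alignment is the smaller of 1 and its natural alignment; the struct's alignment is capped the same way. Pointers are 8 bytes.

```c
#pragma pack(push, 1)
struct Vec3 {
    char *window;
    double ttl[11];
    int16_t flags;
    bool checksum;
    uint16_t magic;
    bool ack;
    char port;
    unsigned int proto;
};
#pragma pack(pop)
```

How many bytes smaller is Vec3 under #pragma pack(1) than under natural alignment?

5

natural layout:
  0..8  window  (8B, 8-aligned)
  8..96  ttl  (88B, 8-aligned)
  96..98  flags  (2B, 2-aligned)
  98..99  checksum  (1B, 1-aligned)
  99..100  -- padding (1B)
  100..102  magic  (2B, 2-aligned)
  102..103  ack  (1B, 1-aligned)
  103..104  port  (1B, 1-aligned)
  104..108  proto  (4B, 4-aligned)
  108..112  -- tail padding (4B)
  sizeof = 112, alignof = 8
packed(1) layout:
  0..8  window  (8B, 1-aligned)
  8..96  ttl  (88B, 1-aligned)
  96..98  flags  (2B, 1-aligned)
  98..99  checksum  (1B, 1-aligned)
  99..101  magic  (2B, 1-aligned)
  101..102  ack  (1B, 1-aligned)
  102..103  port  (1B, 1-aligned)
  103..107  proto  (4B, 1-aligned)
  sizeof = 107, alignof = 1
112 − 107 = 5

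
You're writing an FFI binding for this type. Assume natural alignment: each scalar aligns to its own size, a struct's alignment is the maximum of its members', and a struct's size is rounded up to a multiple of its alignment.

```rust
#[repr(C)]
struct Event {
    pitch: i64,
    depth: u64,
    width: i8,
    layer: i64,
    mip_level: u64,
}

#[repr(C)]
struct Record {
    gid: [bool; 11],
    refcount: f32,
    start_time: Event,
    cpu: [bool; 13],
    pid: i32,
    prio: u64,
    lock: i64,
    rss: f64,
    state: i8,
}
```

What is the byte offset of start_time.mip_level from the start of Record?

Event: pitch at 0 (size 8, align 8) → ends 8; depth at 8 (size 8, align 8) → ends 16; width at 16 (size 1, align 1) → ends 17; pad 7 to align 8 for layer; layer at 24 (size 8, align 8) → ends 32; mip_level at 32 (size 8, align 8) → ends 40; total 40 bytes, alignment 8
gid at 0 (size 11, align 1) → ends 11
pad 1 to align 4 for refcount
refcount at 12 (size 4, align 4) → ends 16
start_time at 16 (size 40, align 8) → ends 56
within Event: mip_level at 32
16 + 32 = 48

48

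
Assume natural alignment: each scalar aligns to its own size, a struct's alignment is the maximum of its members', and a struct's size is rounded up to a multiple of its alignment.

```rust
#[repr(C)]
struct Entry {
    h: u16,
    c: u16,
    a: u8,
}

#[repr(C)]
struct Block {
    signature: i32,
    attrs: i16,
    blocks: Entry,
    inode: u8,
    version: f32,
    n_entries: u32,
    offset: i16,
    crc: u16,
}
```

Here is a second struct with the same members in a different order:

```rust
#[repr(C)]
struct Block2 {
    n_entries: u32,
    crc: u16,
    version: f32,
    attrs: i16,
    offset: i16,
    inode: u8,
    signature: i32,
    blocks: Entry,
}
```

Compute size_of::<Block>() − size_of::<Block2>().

-4

Entry: @0: h [2B, align 2] → 2; @2: c [2B, align 2] → 4; @4: a [1B, align 1] → 5; +1 tail pad (align 2); size 6, align 2
@0: signature [4B, align 4] → 4
@4: attrs [2B, align 2] → 6
@6: blocks [6B, align 2] → 12
@12: inode [1B, align 1] → 13
+3 pad (align 4)
@16: version [4B, align 4] → 20
@20: n_entries [4B, align 4] → 24
@24: offset [2B, align 2] → 26
@26: crc [2B, align 2] → 28
size 28, align 4
— Block2 —
@0: n_entries [4B, align 4] → 4
@4: crc [2B, align 2] → 6
+2 pad (align 4)
@8: version [4B, align 4] → 12
@12: attrs [2B, align 2] → 14
@14: offset [2B, align 2] → 16
@16: inode [1B, align 1] → 17
+3 pad (align 4)
@20: signature [4B, align 4] → 24
@24: blocks [6B, align 2] → 30
+2 tail pad (align 4)
size 32, align 4
28 − 32 = -4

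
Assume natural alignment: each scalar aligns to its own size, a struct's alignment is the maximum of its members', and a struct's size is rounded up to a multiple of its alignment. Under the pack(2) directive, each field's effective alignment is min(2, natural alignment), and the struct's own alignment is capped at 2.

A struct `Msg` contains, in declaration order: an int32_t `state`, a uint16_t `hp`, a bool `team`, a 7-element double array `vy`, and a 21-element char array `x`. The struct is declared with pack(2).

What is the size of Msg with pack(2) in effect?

state at 0 (size 4, align 2) → ends 4
hp at 4 (size 2, align 2) → ends 6
team at 6 (size 1, align 1) → ends 7
pad 1 to align 2 for vy
vy at 8 (size 56, align 2) → ends 64
x at 64 (size 21, align 1) → ends 85
tail pad 1 to reach multiple of 2
total 86 bytes, alignment 2

86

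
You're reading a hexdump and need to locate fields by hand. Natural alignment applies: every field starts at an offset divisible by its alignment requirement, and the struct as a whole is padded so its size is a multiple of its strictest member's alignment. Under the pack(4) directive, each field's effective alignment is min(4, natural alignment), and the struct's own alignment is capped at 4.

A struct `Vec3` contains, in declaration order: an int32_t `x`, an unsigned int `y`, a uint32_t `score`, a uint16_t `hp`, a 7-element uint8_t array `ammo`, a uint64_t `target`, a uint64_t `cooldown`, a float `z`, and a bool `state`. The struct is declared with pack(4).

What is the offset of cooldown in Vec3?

x at 0 (size 4, align 4) → ends 4
y at 4 (size 4, align 4) → ends 8
score at 8 (size 4, align 4) → ends 12
hp at 12 (size 2, align 2) → ends 14
ammo at 14 (size 7, align 1) → ends 21
pad 3 to align 4 for target
target at 24 (size 8, align 4) → ends 32
cooldown at 32 (size 8, align 4) → ends 40

32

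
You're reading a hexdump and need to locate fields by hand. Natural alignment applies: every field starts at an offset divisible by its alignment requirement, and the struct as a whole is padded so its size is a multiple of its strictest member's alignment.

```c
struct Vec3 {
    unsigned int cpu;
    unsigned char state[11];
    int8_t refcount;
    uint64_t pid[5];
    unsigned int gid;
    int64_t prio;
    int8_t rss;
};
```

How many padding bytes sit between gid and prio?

4

cpu at 0 (size 4, align 4) → ends 4
state at 4 (size 11, align 1) → ends 15
refcount at 15 (size 1, align 1) → ends 16
pid at 16 (size 40, align 8) → ends 56
gid at 56 (size 4, align 4) → ends 60
pad 4 to align 8 for prio
prio at 64 (size 8, align 8) → ends 72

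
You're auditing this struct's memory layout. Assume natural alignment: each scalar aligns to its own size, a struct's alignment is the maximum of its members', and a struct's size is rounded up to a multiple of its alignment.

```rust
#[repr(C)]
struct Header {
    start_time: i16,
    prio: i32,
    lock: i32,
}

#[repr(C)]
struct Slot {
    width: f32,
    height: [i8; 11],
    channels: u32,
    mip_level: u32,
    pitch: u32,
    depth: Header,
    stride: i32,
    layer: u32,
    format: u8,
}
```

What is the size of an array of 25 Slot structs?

Header: start_time at 0 (size 2, align 2) → ends 2; pad 2 to align 4 for prio; prio at 4 (size 4, align 4) → ends 8; lock at 8 (size 4, align 4) → ends 12; total 12 bytes, alignment 4
width at 0 (size 4, align 4) → ends 4
height at 4 (size 11, align 1) → ends 15
pad 1 to align 4 for channels
channels at 16 (size 4, align 4) → ends 20
mip_level at 20 (size 4, align 4) → ends 24
pitch at 24 (size 4, align 4) → ends 28
depth at 28 (size 12, align 4) → ends 40
stride at 40 (size 4, align 4) → ends 44
layer at 44 (size 4, align 4) → ends 48
format at 48 (size 1, align 1) → ends 49
tail pad 3 to reach multiple of 4
total 52 bytes, alignment 4
array of 25: 25 × 52 = 1300

1300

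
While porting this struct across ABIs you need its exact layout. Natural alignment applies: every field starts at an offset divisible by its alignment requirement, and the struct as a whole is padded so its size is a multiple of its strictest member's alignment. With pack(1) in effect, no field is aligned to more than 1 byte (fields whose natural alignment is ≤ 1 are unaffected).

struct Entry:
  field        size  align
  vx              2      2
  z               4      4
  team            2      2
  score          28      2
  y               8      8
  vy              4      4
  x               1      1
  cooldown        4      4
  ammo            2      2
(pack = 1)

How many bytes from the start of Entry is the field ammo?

@0: vx [2B, align 1] → 2
@2: z [4B, align 1] → 6
@6: team [2B, align 1] → 8
@8: score [28B, align 1] → 36
@36: y [8B, align 1] → 44
@44: vy [4B, align 1] → 48
@48: x [1B, align 1] → 49
@49: cooldown [4B, align 1] → 53
@53: ammo [2B, align 1] → 55

53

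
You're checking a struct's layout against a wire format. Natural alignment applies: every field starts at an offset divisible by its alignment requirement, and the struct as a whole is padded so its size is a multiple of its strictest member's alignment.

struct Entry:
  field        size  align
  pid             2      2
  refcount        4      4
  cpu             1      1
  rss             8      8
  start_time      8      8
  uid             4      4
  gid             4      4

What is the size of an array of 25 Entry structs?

1000

0..2  pid  (2B, 2-aligned)
2..4  -- padding (2B)
4..8  refcount  (4B, 4-aligned)
8..9  cpu  (1B, 1-aligned)
9..16  -- padding (7B)
16..24  rss  (8B, 8-aligned)
24..32  start_time  (8B, 8-aligned)
32..36  uid  (4B, 4-aligned)
36..40  gid  (4B, 4-aligned)
sizeof = 40, alignof = 8
array of 25: 25 × 40 = 1000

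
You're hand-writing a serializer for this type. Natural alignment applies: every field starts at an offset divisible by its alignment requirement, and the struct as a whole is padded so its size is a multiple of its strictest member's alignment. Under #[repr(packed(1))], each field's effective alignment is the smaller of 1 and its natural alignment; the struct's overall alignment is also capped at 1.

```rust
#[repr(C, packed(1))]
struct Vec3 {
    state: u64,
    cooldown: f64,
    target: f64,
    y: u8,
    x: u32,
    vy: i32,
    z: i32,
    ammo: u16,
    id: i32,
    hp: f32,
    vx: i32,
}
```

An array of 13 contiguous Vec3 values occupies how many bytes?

state at 0 (size 8, align 1) → ends 8
cooldown at 8 (size 8, align 1) → ends 16
target at 16 (size 8, align 1) → ends 24
y at 24 (size 1, align 1) → ends 25
x at 25 (size 4, align 1) → ends 29
vy at 29 (size 4, align 1) → ends 33
z at 33 (size 4, align 1) → ends 37
ammo at 37 (size 2, align 1) → ends 39
id at 39 (size 4, align 1) → ends 43
hp at 43 (size 4, align 1) → ends 47
vx at 47 (size 4, align 1) → ends 51
total 51 bytes, alignment 1
array of 13: 13 × 51 = 663

663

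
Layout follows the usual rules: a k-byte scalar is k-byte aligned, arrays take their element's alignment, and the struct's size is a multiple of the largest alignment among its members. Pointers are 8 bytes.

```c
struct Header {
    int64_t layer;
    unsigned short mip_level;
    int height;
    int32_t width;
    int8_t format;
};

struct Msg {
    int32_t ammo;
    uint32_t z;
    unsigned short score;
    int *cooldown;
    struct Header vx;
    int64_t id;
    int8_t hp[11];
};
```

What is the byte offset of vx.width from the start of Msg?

40

Header: layer at 0 (size 8, align 8) → ends 8; mip_level at 8 (size 2, align 2) → ends 10; pad 2 to align 4 for height; height at 12 (size 4, align 4) → ends 16; width at 16 (size 4, align 4) → ends 20; format at 20 (size 1, align 1) → ends 21; tail pad 3 to reach multiple of 8; total 24 bytes, alignment 8
ammo at 0 (size 4, align 4) → ends 4
z at 4 (size 4, align 4) → ends 8
score at 8 (size 2, align 2) → ends 10
pad 6 to align 8 for cooldown
cooldown at 16 (size 8, align 8) → ends 24
vx at 24 (size 24, align 8) → ends 48
within Header: width at 16
24 + 16 = 40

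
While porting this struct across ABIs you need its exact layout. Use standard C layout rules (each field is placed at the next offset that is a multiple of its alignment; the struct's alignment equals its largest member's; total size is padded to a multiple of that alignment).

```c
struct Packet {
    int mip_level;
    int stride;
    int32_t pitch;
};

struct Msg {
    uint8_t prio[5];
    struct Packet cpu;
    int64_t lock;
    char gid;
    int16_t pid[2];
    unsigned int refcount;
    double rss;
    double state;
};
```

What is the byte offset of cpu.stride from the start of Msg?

Packet: @0: mip_level [4B, align 4] → 4; @4: stride [4B, align 4] → 8; @8: pitch [4B, align 4] → 12; size 12, align 4
@0: prio [5B, align 1] → 5
+3 pad (align 4)
@8: cpu [12B, align 4] → 20
within Packet: stride at 4
8 + 4 = 12

12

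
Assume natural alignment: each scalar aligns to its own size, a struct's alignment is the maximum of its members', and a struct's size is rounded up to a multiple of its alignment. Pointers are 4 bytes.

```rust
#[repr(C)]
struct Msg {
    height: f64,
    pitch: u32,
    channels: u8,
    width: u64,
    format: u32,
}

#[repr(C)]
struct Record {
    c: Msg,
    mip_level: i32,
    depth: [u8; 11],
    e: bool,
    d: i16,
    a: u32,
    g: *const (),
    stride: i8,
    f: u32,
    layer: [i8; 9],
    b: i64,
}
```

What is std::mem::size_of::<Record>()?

88 bytes

Msg: height at 0 (size 8, align 8) → ends 8; pitch at 8 (size 4, align 4) → ends 12; channels at 12 (size 1, align 1) → ends 13; pad 3 to align 8 for width; width at 16 (size 8, align 8) → ends 24; format at 24 (size 4, align 4) → ends 28; tail pad 4 to reach multiple of 8; total 32 bytes, alignment 8
c at 0 (size 32, align 8) → ends 32
mip_level at 32 (size 4, align 4) → ends 36
depth at 36 (size 11, align 1) → ends 47
e at 47 (size 1, align 1) → ends 48
d at 48 (size 2, align 2) → ends 50
pad 2 to align 4 for a
a at 52 (size 4, align 4) → ends 56
g at 56 (size 4, align 4) → ends 60
stride at 60 (size 1, align 1) → ends 61
pad 3 to align 4 for f
f at 64 (size 4, align 4) → ends 68
layer at 68 (size 9, align 1) → ends 77
pad 3 to align 8 for b
b at 80 (size 8, align 8) → ends 88
total 88 bytes, alignment 8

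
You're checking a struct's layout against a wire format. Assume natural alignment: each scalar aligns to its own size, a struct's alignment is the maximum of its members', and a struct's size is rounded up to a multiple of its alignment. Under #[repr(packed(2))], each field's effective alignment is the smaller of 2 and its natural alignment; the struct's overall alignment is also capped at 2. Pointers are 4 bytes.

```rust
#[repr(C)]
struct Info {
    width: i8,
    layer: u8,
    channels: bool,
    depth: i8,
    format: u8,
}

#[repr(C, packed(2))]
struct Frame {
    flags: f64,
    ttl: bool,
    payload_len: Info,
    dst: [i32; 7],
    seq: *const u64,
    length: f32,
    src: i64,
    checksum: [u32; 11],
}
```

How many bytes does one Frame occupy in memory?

102 bytes

Info: width at 0 (size 1, align 1) → ends 1; layer at 1 (size 1, align 1) → ends 2; channels at 2 (size 1, align 1) → ends 3; depth at 3 (size 1, align 1) → ends 4; format at 4 (size 1, align 1) → ends 5; total 5 bytes, alignment 1
flags at 0 (size 8, align 2) → ends 8
ttl at 8 (size 1, align 1) → ends 9
payload_len at 9 (size 5, align 1) → ends 14
dst at 14 (size 28, align 2) → ends 42
seq at 42 (size 4, align 2) → ends 46
length at 46 (size 4, align 2) → ends 50
src at 50 (size 8, align 2) → ends 58
checksum at 58 (size 44, align 2) → ends 102
total 102 bytes, alignment 2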